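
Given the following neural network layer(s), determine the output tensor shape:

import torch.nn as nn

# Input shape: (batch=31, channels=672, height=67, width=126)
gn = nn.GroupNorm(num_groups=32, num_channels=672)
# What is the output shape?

Input shape: (31, 672, 67, 126)
Output shape: (31, 672, 67, 126)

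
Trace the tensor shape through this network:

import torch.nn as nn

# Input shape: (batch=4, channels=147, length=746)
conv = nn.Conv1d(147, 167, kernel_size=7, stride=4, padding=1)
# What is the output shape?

Input shape: (4, 147, 746)
Output shape: (4, 167, 186)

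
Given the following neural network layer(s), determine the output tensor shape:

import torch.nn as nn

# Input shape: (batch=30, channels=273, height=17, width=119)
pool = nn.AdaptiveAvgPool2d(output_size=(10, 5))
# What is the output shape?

Input shape: (30, 273, 17, 119)
Output shape: (30, 273, 10, 5)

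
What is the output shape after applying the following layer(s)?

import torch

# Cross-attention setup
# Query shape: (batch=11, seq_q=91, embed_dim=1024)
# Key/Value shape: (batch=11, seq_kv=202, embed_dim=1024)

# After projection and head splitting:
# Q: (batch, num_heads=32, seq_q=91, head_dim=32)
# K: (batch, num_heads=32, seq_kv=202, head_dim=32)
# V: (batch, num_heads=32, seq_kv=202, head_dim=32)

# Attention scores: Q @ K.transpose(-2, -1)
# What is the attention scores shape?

Input shape: (11, 91, 1024)
Output shape: (11, 32, 91, 202)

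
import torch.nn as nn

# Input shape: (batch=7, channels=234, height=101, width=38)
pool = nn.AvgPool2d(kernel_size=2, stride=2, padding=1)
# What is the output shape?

Input shape: (7, 234, 101, 38)
Output shape: (7, 234, 51, 20)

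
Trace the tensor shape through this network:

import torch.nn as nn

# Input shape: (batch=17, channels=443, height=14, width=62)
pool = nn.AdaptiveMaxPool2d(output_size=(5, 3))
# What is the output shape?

Input shape: (17, 443, 14, 62)
Output shape: (17, 443, 5, 3)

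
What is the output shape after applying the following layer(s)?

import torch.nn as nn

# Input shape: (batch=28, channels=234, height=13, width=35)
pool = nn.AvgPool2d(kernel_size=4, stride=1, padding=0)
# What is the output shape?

Input shape: (28, 234, 13, 35)
Output shape: (28, 234, 10, 32)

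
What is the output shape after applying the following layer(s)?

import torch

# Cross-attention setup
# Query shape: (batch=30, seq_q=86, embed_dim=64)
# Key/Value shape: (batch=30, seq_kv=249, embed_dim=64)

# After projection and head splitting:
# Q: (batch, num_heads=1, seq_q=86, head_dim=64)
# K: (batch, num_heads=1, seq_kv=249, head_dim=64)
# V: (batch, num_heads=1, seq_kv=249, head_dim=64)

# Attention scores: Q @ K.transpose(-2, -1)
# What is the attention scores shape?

Input shape: (30, 86, 64)
Output shape: (30, 1, 86, 249)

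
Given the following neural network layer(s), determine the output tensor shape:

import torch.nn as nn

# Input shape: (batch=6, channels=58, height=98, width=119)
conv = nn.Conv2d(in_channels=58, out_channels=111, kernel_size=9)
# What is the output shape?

Input shape: (6, 58, 98, 119)
Output shape: (6, 111, 90, 111)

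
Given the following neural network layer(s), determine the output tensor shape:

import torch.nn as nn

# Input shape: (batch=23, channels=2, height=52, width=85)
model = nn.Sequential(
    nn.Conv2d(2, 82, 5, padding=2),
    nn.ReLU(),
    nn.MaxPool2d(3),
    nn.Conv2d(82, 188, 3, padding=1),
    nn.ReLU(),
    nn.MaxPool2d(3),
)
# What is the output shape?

Input shape: (23, 2, 52, 85)
  -> after first Conv2d: (23, 82, 52, 85)
  -> after first MaxPool2d: (23, 82, 17, 28)
  -> after second Conv2d: (23, 188, 17, 28)
Output shape: (23, 188, 5, 9)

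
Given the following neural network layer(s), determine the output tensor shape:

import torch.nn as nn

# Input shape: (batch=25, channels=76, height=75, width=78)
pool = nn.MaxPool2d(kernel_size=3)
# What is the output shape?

Input shape: (25, 76, 75, 78)
Output shape: (25, 76, 25, 26)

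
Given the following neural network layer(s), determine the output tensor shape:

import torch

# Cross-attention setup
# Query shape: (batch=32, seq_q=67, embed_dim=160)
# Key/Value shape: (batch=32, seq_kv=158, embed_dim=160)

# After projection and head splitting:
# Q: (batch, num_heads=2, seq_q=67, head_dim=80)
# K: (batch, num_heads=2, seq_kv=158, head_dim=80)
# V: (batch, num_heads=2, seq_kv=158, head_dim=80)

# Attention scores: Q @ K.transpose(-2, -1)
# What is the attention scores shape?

Input shape: (32, 67, 160)
Output shape: (32, 2, 67, 158)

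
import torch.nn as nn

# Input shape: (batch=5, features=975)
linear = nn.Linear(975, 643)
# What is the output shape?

Input shape: (5, 975)
Output shape: (5, 643)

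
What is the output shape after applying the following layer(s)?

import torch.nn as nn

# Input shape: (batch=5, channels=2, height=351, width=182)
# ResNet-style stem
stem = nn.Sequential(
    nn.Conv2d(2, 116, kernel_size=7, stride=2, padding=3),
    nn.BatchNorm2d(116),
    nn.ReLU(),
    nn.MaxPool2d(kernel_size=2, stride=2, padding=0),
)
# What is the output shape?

Input shape: (5, 2, 351, 182)
  -> after Conv2d 7x7 stride=2: (5, 116, 176, 91)
Output shape: (5, 116, 88, 45)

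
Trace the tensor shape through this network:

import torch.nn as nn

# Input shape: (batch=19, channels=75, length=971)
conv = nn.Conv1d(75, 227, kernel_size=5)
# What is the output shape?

Input shape: (19, 75, 971)
Output shape: (19, 227, 967)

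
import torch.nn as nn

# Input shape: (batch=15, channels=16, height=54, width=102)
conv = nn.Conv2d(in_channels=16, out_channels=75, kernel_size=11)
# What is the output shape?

Input shape: (15, 16, 54, 102)
Output shape: (15, 75, 44, 92)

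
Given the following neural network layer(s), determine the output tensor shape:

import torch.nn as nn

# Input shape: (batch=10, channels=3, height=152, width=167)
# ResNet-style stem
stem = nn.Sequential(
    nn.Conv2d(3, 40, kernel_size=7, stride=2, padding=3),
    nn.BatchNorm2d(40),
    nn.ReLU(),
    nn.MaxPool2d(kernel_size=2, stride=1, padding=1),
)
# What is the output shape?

Input shape: (10, 3, 152, 167)
  -> after Conv2d 7x7 stride=2: (10, 40, 76, 84)
Output shape: (10, 40, 77, 85)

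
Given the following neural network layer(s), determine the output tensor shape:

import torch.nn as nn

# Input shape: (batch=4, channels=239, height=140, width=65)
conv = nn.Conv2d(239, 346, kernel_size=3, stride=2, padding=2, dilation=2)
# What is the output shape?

Input shape: (4, 239, 140, 65)
Output shape: (4, 346, 70, 33)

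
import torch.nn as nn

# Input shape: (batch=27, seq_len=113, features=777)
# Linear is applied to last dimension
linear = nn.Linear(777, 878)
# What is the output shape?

Input shape: (27, 113, 777)
Output shape: (27, 113, 878)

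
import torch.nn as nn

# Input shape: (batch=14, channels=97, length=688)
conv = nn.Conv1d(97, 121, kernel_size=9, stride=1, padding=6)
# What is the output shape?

Input shape: (14, 97, 688)
Output shape: (14, 121, 692)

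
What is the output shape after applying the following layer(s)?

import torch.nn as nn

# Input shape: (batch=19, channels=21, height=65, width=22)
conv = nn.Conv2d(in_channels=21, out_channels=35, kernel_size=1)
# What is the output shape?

Input shape: (19, 21, 65, 22)
Output shape: (19, 35, 65, 22)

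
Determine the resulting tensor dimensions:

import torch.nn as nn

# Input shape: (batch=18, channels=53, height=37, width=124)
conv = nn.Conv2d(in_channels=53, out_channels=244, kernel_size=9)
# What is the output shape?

Input shape: (18, 53, 37, 124)
Output shape: (18, 244, 29, 116)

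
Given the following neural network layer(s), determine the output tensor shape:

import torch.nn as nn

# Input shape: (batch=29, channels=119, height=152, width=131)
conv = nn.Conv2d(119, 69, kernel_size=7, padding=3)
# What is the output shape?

Input shape: (29, 119, 152, 131)
Output shape: (29, 69, 152, 131)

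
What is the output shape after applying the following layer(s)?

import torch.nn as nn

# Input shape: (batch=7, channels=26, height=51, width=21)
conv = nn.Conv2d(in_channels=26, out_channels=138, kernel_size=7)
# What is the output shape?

Input shape: (7, 26, 51, 21)
Output shape: (7, 138, 45, 15)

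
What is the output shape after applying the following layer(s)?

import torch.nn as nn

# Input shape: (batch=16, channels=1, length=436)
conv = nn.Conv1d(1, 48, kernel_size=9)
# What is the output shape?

Input shape: (16, 1, 436)
Output shape: (16, 48, 428)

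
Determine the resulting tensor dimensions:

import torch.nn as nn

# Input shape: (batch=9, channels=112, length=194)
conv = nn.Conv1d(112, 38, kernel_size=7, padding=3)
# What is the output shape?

Input shape: (9, 112, 194)
Output shape: (9, 38, 194)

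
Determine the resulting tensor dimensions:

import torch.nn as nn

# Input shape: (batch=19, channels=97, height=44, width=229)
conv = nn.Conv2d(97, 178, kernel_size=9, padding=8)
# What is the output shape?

Input shape: (19, 97, 44, 229)
Output shape: (19, 178, 52, 237)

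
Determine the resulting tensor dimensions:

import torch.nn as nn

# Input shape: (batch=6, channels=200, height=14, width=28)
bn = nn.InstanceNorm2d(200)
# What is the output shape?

Input shape: (6, 200, 14, 28)
Output shape: (6, 200, 14, 28)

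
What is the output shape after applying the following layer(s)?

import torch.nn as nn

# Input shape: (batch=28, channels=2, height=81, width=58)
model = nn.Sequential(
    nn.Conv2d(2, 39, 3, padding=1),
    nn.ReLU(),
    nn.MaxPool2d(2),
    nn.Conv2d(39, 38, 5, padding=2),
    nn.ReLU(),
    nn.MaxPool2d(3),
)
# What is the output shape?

Input shape: (28, 2, 81, 58)
  -> after first Conv2d: (28, 39, 81, 58)
  -> after first MaxPool2d: (28, 39, 40, 29)
  -> after second Conv2d: (28, 38, 40, 29)
Output shape: (28, 38, 13, 9)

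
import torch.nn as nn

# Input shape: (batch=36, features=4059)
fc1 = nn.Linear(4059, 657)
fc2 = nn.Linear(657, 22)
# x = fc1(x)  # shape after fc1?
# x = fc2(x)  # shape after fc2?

Input shape: (36, 4059)
  -> after fc1: (36, 657)
Output shape: (36, 22)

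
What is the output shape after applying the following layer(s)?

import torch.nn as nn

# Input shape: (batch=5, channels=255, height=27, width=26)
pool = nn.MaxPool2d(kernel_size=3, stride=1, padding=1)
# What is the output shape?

Input shape: (5, 255, 27, 26)
Output shape: (5, 255, 27, 26)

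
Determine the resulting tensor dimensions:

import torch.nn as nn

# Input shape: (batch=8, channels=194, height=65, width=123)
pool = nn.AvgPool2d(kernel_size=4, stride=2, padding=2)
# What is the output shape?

Input shape: (8, 194, 65, 123)
Output shape: (8, 194, 33, 62)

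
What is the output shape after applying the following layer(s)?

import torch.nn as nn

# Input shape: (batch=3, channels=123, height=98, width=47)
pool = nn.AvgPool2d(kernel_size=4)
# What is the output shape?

Input shape: (3, 123, 98, 47)
Output shape: (3, 123, 24, 11)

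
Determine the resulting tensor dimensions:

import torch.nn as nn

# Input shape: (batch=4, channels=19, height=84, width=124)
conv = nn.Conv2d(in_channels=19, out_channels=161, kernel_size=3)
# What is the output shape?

Input shape: (4, 19, 84, 124)
Output shape: (4, 161, 82, 122)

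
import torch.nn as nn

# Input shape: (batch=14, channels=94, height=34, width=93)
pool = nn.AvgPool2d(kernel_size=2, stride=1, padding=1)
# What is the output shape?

Input shape: (14, 94, 34, 93)
Output shape: (14, 94, 35, 94)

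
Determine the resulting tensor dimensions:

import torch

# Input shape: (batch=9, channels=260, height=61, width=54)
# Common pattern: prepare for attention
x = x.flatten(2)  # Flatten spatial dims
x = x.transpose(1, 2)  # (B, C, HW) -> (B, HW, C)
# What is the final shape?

Input shape: (9, 260, 61, 54)
  -> after flatten(2): (9, 260, 3294)
Output shape: (9, 3294, 260)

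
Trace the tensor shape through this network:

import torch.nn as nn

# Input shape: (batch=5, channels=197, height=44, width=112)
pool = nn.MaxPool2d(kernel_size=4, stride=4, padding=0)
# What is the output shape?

Input shape: (5, 197, 44, 112)
Output shape: (5, 197, 11, 28)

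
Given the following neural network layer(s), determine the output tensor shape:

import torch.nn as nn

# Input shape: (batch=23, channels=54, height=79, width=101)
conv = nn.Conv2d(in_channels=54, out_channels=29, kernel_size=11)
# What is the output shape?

Input shape: (23, 54, 79, 101)
Output shape: (23, 29, 69, 91)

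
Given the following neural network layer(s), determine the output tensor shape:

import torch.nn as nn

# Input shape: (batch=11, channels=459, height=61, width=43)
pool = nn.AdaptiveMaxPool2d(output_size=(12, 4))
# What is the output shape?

Input shape: (11, 459, 61, 43)
Output shape: (11, 459, 12, 4)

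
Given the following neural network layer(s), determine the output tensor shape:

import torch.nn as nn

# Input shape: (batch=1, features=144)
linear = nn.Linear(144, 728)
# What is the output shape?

Input shape: (1, 144)
Output shape: (1, 728)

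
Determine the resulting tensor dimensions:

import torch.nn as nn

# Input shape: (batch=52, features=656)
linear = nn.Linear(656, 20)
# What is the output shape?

Input shape: (52, 656)
Output shape: (52, 20)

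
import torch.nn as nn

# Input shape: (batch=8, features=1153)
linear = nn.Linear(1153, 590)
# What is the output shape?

Input shape: (8, 1153)
Output shape: (8, 590)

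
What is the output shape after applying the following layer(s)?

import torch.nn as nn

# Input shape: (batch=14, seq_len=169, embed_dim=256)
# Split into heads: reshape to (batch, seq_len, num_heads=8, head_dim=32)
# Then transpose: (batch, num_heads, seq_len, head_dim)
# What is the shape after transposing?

Input shape: (14, 169, 256)
  -> after reshape: (14, 169, 8, 32)
Output shape: (14, 8, 169, 32)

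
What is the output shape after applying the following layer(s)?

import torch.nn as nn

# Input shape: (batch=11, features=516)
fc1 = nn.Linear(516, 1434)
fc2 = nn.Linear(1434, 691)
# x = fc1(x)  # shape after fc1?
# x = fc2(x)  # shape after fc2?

Input shape: (11, 516)
  -> after fc1: (11, 1434)
Output shape: (11, 691)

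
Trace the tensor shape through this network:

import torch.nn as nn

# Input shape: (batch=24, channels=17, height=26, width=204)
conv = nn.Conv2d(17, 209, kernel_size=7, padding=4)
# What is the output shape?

Input shape: (24, 17, 26, 204)
Output shape: (24, 209, 28, 206)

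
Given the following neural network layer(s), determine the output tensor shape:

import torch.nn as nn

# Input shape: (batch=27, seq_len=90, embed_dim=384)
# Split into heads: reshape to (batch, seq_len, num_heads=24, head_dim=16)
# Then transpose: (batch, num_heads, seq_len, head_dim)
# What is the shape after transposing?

Input shape: (27, 90, 384)
  -> after reshape: (27, 90, 24, 16)
Output shape: (27, 24, 90, 16)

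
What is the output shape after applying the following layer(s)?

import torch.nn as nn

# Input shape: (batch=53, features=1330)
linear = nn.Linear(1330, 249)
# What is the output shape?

Input shape: (53, 1330)
Output shape: (53, 249)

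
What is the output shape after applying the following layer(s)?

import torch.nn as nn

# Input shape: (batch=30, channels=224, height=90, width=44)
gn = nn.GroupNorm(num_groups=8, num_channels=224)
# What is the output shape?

Input shape: (30, 224, 90, 44)
Output shape: (30, 224, 90, 44)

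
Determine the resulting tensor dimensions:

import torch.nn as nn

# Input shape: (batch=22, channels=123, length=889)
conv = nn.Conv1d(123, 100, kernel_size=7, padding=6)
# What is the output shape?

Input shape: (22, 123, 889)
Output shape: (22, 100, 895)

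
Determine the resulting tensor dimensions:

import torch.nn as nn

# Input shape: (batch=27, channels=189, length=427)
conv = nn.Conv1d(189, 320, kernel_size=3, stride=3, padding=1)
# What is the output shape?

Input shape: (27, 189, 427)
Output shape: (27, 320, 143)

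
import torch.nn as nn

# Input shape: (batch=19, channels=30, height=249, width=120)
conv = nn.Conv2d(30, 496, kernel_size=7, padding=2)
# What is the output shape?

Input shape: (19, 30, 249, 120)
Output shape: (19, 496, 247, 118)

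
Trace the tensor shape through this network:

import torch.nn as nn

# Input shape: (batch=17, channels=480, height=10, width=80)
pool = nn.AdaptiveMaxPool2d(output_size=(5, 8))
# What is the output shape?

Input shape: (17, 480, 10, 80)
Output shape: (17, 480, 5, 8)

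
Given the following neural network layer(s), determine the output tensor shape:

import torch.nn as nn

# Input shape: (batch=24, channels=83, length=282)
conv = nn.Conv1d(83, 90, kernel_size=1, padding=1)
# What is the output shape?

Input shape: (24, 83, 282)
Output shape: (24, 90, 284)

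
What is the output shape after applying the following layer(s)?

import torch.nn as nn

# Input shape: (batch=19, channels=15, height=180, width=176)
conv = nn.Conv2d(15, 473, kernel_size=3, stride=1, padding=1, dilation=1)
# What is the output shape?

Input shape: (19, 15, 180, 176)
Output shape: (19, 473, 180, 176)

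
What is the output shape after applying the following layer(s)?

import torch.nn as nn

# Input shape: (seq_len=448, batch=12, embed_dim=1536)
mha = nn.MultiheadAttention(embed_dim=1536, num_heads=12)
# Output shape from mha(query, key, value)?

Input shape: (448, 12, 1536)
Output shape: (448, 12, 1536)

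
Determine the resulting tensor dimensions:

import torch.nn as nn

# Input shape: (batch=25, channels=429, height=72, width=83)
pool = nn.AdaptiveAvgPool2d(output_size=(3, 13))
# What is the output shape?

Input shape: (25, 429, 72, 83)
Output shape: (25, 429, 3, 13)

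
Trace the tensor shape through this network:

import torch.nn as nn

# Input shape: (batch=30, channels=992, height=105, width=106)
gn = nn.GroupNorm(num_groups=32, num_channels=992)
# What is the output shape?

Input shape: (30, 992, 105, 106)
Output shape: (30, 992, 105, 106)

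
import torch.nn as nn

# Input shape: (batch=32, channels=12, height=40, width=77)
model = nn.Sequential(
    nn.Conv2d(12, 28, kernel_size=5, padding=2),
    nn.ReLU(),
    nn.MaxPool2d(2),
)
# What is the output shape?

Input shape: (32, 12, 40, 77)
  -> after Conv2d: (32, 28, 40, 77)
  -> after ReLU: (32, 28, 40, 77)
Output shape: (32, 28, 20, 38)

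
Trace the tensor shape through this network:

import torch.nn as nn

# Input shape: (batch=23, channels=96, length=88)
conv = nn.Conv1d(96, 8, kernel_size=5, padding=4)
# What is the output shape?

Input shape: (23, 96, 88)
Output shape: (23, 8, 92)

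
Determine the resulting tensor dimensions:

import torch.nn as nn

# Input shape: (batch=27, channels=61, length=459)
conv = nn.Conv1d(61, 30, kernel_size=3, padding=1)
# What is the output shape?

Input shape: (27, 61, 459)
Output shape: (27, 30, 459)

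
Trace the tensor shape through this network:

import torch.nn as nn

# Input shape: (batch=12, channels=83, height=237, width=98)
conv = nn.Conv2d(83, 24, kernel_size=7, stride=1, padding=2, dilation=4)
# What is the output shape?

Input shape: (12, 83, 237, 98)
Output shape: (12, 24, 217, 78)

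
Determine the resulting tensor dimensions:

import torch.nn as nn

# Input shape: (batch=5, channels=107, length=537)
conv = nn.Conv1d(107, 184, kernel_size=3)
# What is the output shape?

Input shape: (5, 107, 537)
Output shape: (5, 184, 535)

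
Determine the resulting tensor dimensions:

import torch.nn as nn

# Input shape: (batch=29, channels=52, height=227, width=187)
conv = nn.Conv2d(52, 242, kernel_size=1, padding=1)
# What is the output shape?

Input shape: (29, 52, 227, 187)
Output shape: (29, 242, 229, 189)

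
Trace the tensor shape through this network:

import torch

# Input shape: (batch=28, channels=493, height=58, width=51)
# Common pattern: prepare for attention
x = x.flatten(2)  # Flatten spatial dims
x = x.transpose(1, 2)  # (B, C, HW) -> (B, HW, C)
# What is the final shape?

Input shape: (28, 493, 58, 51)
  -> after flatten(2): (28, 493, 2958)
Output shape: (28, 2958, 493)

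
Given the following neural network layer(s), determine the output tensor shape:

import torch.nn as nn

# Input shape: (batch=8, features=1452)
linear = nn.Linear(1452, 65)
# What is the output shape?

Input shape: (8, 1452)
Output shape: (8, 65)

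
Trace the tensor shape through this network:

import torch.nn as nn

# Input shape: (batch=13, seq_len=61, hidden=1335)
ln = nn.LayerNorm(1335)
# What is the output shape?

Input shape: (13, 61, 1335)
Output shape: (13, 61, 1335)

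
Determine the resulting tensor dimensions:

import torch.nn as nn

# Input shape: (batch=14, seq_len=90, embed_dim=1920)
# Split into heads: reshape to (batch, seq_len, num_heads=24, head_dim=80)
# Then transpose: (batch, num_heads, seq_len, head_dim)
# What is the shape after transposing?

Input shape: (14, 90, 1920)
  -> after reshape: (14, 90, 24, 80)
Output shape: (14, 24, 90, 80)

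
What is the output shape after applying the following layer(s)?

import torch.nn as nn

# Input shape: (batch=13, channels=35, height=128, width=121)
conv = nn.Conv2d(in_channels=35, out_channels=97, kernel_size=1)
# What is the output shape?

Input shape: (13, 35, 128, 121)
Output shape: (13, 97, 128, 121)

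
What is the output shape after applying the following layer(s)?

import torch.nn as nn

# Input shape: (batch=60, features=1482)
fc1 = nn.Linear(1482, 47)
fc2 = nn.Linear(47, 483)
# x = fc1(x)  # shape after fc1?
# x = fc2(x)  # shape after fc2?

Input shape: (60, 1482)
  -> after fc1: (60, 47)
Output shape: (60, 483)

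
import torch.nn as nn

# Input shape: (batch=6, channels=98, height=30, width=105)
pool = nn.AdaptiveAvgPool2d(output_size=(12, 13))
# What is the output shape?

Input shape: (6, 98, 30, 105)
Output shape: (6, 98, 12, 13)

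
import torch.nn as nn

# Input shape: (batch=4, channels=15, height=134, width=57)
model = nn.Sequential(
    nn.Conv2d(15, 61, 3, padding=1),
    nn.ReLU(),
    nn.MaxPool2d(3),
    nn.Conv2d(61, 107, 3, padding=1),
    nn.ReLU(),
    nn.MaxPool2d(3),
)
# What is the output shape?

Input shape: (4, 15, 134, 57)
  -> after first Conv2d: (4, 61, 134, 57)
  -> after first MaxPool2d: (4, 61, 44, 19)
  -> after second Conv2d: (4, 107, 44, 19)
Output shape: (4, 107, 14, 6)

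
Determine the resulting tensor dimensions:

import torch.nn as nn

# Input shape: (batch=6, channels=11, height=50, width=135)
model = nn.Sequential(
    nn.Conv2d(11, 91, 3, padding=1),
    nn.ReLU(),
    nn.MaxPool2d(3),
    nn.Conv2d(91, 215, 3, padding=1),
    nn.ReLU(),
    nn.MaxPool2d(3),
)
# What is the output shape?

Input shape: (6, 11, 50, 135)
  -> after first Conv2d: (6, 91, 50, 135)
  -> after first MaxPool2d: (6, 91, 16, 45)
  -> after second Conv2d: (6, 215, 16, 45)
Output shape: (6, 215, 5, 15)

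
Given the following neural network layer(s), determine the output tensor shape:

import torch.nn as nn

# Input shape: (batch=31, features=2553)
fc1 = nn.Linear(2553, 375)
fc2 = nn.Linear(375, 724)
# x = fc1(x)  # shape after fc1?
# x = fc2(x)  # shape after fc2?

Input shape: (31, 2553)
  -> after fc1: (31, 375)
Output shape: (31, 724)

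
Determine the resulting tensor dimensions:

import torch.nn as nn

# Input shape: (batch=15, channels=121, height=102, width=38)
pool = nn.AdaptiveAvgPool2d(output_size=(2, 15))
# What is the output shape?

Input shape: (15, 121, 102, 38)
Output shape: (15, 121, 2, 15)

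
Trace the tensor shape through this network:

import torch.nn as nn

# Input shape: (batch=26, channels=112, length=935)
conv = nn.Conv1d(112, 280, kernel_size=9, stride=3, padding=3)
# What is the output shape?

Input shape: (26, 112, 935)
Output shape: (26, 280, 311)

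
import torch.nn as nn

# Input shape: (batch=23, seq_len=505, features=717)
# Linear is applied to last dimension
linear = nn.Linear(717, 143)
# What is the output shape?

Input shape: (23, 505, 717)
Output shape: (23, 505, 143)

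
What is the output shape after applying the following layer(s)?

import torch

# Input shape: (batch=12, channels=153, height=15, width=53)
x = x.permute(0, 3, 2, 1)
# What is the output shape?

Input shape: (12, 153, 15, 53)
Output shape: (12, 53, 15, 153)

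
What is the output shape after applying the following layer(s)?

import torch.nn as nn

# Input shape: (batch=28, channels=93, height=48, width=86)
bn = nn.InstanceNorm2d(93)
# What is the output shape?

Input shape: (28, 93, 48, 86)
Output shape: (28, 93, 48, 86)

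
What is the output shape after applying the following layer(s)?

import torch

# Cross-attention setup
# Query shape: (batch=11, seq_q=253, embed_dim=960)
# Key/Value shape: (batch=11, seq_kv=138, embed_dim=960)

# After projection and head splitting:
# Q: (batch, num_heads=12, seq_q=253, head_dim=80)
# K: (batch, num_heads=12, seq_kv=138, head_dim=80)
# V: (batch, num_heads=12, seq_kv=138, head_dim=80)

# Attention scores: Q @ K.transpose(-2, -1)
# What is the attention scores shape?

Input shape: (11, 253, 960)
Output shape: (11, 12, 253, 138)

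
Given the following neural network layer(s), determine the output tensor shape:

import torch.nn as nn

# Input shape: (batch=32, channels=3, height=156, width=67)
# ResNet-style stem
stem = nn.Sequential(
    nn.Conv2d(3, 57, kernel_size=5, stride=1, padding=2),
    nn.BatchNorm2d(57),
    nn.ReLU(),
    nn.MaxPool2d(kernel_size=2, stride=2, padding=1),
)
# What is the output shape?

Input shape: (32, 3, 156, 67)
  -> after Conv2d 5x5 stride=1: (32, 57, 156, 67)
Output shape: (32, 57, 79, 34)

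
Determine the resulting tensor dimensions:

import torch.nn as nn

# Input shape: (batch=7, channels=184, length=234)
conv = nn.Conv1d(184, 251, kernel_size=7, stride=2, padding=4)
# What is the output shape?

Input shape: (7, 184, 234)
Output shape: (7, 251, 118)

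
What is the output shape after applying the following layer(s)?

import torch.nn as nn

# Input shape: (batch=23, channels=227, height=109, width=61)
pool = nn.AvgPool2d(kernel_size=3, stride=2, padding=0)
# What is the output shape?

Input shape: (23, 227, 109, 61)
Output shape: (23, 227, 54, 30)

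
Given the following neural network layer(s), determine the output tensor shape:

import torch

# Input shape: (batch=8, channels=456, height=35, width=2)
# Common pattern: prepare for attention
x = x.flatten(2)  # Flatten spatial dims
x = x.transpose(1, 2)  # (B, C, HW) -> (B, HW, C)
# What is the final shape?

Input shape: (8, 456, 35, 2)
  -> after flatten(2): (8, 456, 70)
Output shape: (8, 70, 456)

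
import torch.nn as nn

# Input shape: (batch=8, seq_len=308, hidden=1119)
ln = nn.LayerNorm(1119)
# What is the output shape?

Input shape: (8, 308, 1119)
Output shape: (8, 308, 1119)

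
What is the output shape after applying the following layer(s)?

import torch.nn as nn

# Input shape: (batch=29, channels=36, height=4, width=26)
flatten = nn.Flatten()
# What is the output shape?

Input shape: (29, 36, 4, 26)
Output shape: (29, 3744)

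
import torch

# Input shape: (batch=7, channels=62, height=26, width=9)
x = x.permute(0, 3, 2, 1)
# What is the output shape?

Input shape: (7, 62, 26, 9)
Output shape: (7, 9, 26, 62)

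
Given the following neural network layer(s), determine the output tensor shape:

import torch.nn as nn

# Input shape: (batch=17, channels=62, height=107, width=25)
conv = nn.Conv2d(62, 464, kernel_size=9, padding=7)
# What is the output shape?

Input shape: (17, 62, 107, 25)
Output shape: (17, 464, 113, 31)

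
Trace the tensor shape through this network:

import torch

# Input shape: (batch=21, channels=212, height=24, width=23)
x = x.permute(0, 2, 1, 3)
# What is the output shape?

Input shape: (21, 212, 24, 23)
Output shape: (21, 24, 212, 23)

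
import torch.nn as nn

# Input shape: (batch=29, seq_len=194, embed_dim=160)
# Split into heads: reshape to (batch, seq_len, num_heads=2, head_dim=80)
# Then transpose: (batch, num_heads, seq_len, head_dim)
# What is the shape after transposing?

Input shape: (29, 194, 160)
  -> after reshape: (29, 194, 2, 80)
Output shape: (29, 2, 194, 80)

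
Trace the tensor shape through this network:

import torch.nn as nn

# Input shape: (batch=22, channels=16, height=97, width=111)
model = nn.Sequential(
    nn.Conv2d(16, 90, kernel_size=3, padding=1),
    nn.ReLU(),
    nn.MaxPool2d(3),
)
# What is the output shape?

Input shape: (22, 16, 97, 111)
  -> after Conv2d: (22, 90, 97, 111)
  -> after ReLU: (22, 90, 97, 111)
Output shape: (22, 90, 32, 37)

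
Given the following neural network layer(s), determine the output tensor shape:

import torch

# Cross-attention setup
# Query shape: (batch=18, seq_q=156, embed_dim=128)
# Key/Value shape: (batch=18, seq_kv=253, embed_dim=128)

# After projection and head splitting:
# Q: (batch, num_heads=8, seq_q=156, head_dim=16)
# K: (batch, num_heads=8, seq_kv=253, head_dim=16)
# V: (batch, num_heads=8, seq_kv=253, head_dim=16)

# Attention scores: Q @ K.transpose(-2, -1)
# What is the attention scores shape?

Input shape: (18, 156, 128)
Output shape: (18, 8, 156, 253)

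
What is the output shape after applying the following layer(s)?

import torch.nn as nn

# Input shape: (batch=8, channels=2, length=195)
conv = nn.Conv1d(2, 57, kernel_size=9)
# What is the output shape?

Input shape: (8, 2, 195)
Output shape: (8, 57, 187)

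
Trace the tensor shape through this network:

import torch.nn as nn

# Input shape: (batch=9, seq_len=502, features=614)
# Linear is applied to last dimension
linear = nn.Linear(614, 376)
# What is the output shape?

Input shape: (9, 502, 614)
Output shape: (9, 502, 376)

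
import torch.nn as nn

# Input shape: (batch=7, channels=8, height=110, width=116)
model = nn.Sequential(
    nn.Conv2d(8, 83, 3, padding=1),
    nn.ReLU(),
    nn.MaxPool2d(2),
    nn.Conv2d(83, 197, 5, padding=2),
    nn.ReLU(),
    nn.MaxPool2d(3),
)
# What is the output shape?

Input shape: (7, 8, 110, 116)
  -> after first Conv2d: (7, 83, 110, 116)
  -> after first MaxPool2d: (7, 83, 55, 58)
  -> after second Conv2d: (7, 197, 55, 58)
Output shape: (7, 197, 18, 19)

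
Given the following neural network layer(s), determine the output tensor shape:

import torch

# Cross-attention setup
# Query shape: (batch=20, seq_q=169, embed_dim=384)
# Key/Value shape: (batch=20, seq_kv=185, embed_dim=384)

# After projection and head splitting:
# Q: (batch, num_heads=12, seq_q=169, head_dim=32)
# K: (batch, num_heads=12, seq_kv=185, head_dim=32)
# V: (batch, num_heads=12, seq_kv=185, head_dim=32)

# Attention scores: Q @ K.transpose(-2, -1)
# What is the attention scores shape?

Input shape: (20, 169, 384)
Output shape: (20, 12, 169, 185)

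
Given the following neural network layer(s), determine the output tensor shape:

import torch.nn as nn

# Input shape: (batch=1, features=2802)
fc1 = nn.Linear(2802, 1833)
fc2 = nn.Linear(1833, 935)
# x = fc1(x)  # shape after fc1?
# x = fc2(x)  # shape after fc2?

Input shape: (1, 2802)
  -> after fc1: (1, 1833)
Output shape: (1, 935)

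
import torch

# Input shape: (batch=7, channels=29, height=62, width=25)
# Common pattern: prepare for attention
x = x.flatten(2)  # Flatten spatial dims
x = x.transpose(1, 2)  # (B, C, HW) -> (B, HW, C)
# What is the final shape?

Input shape: (7, 29, 62, 25)
  -> after flatten(2): (7, 29, 1550)
Output shape: (7, 1550, 29)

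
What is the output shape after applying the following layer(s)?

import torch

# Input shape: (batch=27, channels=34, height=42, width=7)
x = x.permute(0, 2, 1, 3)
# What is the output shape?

Input shape: (27, 34, 42, 7)
Output shape: (27, 42, 34, 7)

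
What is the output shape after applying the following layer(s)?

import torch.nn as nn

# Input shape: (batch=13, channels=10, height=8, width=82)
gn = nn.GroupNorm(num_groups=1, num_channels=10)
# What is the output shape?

Input shape: (13, 10, 8, 82)
Output shape: (13, 10, 8, 82)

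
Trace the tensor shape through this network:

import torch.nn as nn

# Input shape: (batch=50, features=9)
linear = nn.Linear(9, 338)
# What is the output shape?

Input shape: (50, 9)
Output shape: (50, 338)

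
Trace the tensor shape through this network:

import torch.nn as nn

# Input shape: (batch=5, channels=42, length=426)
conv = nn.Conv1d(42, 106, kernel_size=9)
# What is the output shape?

Input shape: (5, 42, 426)
Output shape: (5, 106, 418)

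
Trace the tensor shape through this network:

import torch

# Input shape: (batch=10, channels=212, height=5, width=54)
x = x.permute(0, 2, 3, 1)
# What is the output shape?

Input shape: (10, 212, 5, 54)
Output shape: (10, 5, 54, 212)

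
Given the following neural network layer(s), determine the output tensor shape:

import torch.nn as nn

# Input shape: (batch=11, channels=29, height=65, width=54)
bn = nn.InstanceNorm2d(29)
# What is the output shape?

Input shape: (11, 29, 65, 54)
Output shape: (11, 29, 65, 54)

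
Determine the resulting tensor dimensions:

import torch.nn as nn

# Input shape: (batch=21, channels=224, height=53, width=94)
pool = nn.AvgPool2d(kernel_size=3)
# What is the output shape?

Input shape: (21, 224, 53, 94)
Output shape: (21, 224, 17, 31)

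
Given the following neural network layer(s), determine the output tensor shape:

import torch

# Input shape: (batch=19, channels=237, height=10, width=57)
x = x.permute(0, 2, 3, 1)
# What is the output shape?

Input shape: (19, 237, 10, 57)
Output shape: (19, 10, 57, 237)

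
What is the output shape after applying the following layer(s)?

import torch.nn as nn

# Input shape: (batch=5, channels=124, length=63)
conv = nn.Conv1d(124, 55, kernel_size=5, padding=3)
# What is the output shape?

Input shape: (5, 124, 63)
Output shape: (5, 55, 65)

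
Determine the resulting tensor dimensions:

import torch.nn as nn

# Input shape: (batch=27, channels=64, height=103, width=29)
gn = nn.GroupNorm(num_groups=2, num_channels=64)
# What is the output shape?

Input shape: (27, 64, 103, 29)
Output shape: (27, 64, 103, 29)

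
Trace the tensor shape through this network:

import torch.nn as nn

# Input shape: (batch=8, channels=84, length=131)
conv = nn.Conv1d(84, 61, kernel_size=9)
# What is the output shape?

Input shape: (8, 84, 131)
Output shape: (8, 61, 123)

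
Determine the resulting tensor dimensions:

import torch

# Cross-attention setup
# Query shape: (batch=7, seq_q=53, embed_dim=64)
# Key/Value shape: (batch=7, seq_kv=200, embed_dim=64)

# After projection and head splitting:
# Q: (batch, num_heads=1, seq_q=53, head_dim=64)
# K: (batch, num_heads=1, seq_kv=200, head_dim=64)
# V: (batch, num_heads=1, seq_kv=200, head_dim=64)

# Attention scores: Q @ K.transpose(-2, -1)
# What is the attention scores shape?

Input shape: (7, 53, 64)
Output shape: (7, 1, 53, 200)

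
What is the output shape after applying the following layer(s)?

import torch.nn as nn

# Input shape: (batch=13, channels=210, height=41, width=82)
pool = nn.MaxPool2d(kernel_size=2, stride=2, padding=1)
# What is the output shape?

Input shape: (13, 210, 41, 82)
Output shape: (13, 210, 21, 42)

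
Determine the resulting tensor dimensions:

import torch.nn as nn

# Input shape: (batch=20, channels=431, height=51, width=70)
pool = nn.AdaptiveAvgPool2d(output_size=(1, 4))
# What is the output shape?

Input shape: (20, 431, 51, 70)
Output shape: (20, 431, 1, 4)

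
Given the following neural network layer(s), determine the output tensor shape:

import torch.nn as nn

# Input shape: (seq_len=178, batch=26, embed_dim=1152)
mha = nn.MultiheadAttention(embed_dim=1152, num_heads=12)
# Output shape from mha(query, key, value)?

Input shape: (178, 26, 1152)
Output shape: (178, 26, 1152)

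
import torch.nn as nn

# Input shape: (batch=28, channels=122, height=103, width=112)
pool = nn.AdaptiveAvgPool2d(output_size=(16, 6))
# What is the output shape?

Input shape: (28, 122, 103, 112)
Output shape: (28, 122, 16, 6)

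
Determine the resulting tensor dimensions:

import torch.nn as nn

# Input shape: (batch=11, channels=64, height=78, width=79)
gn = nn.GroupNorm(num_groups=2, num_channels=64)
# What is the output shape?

Input shape: (11, 64, 78, 79)
Output shape: (11, 64, 78, 79)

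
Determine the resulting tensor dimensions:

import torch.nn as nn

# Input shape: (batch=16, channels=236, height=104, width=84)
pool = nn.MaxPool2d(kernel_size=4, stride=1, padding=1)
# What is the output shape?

Input shape: (16, 236, 104, 84)
Output shape: (16, 236, 103, 83)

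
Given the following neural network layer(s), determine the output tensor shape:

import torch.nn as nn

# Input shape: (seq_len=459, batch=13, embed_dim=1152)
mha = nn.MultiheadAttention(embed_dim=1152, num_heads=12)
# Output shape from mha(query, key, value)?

Input shape: (459, 13, 1152)
Output shape: (459, 13, 1152)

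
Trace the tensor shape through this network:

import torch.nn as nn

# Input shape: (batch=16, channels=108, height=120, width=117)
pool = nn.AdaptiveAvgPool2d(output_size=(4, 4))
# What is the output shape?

Input shape: (16, 108, 120, 117)
Output shape: (16, 108, 4, 4)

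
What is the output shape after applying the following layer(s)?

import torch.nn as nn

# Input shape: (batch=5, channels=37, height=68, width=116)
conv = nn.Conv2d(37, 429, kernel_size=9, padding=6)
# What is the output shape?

Input shape: (5, 37, 68, 116)
Output shape: (5, 429, 72, 120)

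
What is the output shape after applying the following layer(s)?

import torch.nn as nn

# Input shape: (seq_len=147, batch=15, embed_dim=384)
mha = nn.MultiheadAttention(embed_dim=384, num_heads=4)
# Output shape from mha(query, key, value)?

Input shape: (147, 15, 384)
Output shape: (147, 15, 384)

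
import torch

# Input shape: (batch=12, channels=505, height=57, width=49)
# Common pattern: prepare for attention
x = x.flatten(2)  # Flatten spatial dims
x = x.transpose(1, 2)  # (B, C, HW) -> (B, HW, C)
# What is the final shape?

Input shape: (12, 505, 57, 49)
  -> after flatten(2): (12, 505, 2793)
Output shape: (12, 2793, 505)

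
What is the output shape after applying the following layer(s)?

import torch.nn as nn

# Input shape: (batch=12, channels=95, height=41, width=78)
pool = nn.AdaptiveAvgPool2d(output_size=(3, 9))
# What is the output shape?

Input shape: (12, 95, 41, 78)
Output shape: (12, 95, 3, 9)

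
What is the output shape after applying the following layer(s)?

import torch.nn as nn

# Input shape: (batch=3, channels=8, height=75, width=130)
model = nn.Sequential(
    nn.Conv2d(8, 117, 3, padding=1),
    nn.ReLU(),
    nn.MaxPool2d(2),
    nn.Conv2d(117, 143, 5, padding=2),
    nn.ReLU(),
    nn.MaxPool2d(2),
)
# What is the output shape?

Input shape: (3, 8, 75, 130)
  -> after first Conv2d: (3, 117, 75, 130)
  -> after first MaxPool2d: (3, 117, 37, 65)
  -> after second Conv2d: (3, 143, 37, 65)
Output shape: (3, 143, 18, 32)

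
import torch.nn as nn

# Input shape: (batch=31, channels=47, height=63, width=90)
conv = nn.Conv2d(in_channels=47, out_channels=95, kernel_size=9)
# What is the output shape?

Input shape: (31, 47, 63, 90)
Output shape: (31, 95, 55, 82)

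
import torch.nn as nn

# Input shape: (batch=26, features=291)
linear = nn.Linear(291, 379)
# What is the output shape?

Input shape: (26, 291)
Output shape: (26, 379)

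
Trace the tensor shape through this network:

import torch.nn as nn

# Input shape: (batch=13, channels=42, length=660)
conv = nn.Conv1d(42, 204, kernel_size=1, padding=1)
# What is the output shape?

Input shape: (13, 42, 660)
Output shape: (13, 204, 662)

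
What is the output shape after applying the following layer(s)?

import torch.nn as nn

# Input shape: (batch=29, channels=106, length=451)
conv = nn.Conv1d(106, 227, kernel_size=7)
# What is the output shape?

Input shape: (29, 106, 451)
Output shape: (29, 227, 445)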